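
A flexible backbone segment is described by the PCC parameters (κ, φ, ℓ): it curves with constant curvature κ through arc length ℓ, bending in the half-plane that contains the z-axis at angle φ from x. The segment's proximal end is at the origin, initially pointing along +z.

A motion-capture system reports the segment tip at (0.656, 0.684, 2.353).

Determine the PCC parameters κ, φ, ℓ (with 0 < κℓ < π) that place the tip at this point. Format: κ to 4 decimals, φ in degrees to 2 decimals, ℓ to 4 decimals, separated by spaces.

ρ = √(x²+y²) = √(0.656² + 0.684²) = 0.94773
φ = atan2(y, x) mod 360° = atan2(0.684, 0.656) = 46.1971°
|p|² = ρ² + z² = 0.94773² + 2.353² = 6.43480
κ = 2ρ / |p|² = 2×0.94773 / 6.43480 = 0.29456
θ = 2·atan2(ρ, z) = 2·atan2(0.94773, 2.353) = 0.76579 rad
ℓ = θ/κ = 0.76579/0.29456 = 2.59975

0.2946 46.20 2.5998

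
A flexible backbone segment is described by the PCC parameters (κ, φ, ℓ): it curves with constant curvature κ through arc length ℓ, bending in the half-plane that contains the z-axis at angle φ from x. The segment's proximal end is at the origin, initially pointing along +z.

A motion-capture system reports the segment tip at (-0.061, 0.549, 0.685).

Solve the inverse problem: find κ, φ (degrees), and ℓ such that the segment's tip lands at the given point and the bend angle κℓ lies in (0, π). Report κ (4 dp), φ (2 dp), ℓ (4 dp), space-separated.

ρ = √(x²+y²) = √(-0.061² + 0.549²) = 0.55238
φ = atan2(y, x) mod 360° = atan2(0.549, -0.061) = 96.3402°
|p|² = ρ² + z² = 0.55238² + 0.685² = 0.77435
κ = 2ρ / |p|² = 2×0.55238 / 0.77435 = 1.42669
θ = 2·atan2(ρ, z) = 2·atan2(0.55238, 0.685) = 1.35725 rad
ℓ = θ/κ = 1.35725/1.42669 = 0.95133

1.4267 96.34 0.9513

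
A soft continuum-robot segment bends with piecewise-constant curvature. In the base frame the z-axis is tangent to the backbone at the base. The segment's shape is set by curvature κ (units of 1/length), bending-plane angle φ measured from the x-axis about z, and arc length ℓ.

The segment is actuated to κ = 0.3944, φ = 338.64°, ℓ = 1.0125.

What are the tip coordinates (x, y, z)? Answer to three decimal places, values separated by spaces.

θ = κ·ℓ = 0.3944 × 1.0125 = 0.39933 rad
ρ = (1 − cos θ)/κ = (1 − 0.92132)/0.3944 = 0.19949
z = sin θ / κ = 0.38880/0.3944 = 0.98580
x = ρ cos φ = 0.19949 × cos(338.64°) = 0.18579
y = ρ sin φ = 0.19949 × sin(338.64°) = -0.07266

0.186 -0.073 0.986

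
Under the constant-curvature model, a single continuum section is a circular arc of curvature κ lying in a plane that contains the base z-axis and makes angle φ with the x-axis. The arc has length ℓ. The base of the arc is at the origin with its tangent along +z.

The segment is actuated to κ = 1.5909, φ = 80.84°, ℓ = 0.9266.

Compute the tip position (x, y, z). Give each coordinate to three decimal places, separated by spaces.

θ = κ·ℓ = 1.5909 × 0.9266 = 1.47413 rad
ρ = (1 − cos θ)/κ = (1 − 0.09652)/1.5909 = 0.56791
z = sin θ / κ = 0.99533/1.5909 = 0.62564
x = ρ cos φ = 0.56791 × cos(80.84°) = 0.09041
y = ρ sin φ = 0.56791 × sin(80.84°) = 0.56066

0.090 0.561 0.626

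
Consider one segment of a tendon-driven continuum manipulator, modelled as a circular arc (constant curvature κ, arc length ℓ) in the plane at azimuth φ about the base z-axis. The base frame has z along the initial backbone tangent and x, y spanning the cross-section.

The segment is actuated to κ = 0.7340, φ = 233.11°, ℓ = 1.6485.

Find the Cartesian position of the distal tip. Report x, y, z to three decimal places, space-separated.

-0.529 -0.705 1.275

θ = κ·ℓ = 0.7340 × 1.6485 = 1.21000 rad
ρ = (1 − cos θ)/κ = (1 − 0.35302)/0.7340 = 0.88144
z = sin θ / κ = 0.93562/0.7340 = 1.27468
x = ρ cos φ = 0.88144 × cos(233.11°) = -0.52911
y = ρ sin φ = 0.88144 × sin(233.11°) = -0.70497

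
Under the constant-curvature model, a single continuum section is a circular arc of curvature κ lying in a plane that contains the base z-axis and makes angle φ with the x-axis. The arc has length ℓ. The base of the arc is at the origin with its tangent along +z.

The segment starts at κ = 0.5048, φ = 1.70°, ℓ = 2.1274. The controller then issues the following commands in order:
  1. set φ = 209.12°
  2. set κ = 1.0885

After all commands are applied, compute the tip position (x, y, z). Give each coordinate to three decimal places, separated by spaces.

-1.347 -0.750 0.675

initial: κ=0.5048, φ=1.70°, ℓ=2.1274
cmd 1: set φ=209.12° → (κ,φ,ℓ)=(0.5048,209.12°,2.1274) → tip=(-0.9056,-0.5045,1.7414)
cmd 2: set κ=1.0885 → (κ,φ,ℓ)=(1.0885,209.12°,2.1274) → tip=(-1.3466,-0.7501,0.6754)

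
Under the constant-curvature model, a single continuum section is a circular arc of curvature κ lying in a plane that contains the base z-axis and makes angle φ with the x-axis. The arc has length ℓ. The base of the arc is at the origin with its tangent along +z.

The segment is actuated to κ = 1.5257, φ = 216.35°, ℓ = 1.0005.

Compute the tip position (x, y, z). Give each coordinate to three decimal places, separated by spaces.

-0.505 -0.371 0.655

θ = κ·ℓ = 1.5257 × 1.0005 = 1.52646 rad
ρ = (1 − cos θ)/κ = (1 − 0.04432)/1.5257 = 0.62639
z = sin θ / κ = 0.99902/1.5257 = 0.65479
x = ρ cos φ = 0.62639 × cos(216.35°) = -0.50450
y = ρ sin φ = 0.62639 × sin(216.35°) = -0.37127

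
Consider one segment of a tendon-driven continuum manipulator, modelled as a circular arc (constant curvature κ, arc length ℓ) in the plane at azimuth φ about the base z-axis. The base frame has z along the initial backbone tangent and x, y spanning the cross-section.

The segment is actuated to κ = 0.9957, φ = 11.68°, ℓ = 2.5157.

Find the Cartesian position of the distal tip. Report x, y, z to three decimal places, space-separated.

1.774 0.367 0.597

θ = κ·ℓ = 0.9957 × 2.5157 = 2.50488 rad
ρ = (1 − cos θ)/κ = (1 − -0.80406)/0.9957 = 1.81185
z = sin θ / κ = 0.59455/0.9957 = 0.59712
x = ρ cos φ = 1.81185 × cos(11.68°) = 1.77433
y = ρ sin φ = 1.81185 × sin(11.68°) = 0.36680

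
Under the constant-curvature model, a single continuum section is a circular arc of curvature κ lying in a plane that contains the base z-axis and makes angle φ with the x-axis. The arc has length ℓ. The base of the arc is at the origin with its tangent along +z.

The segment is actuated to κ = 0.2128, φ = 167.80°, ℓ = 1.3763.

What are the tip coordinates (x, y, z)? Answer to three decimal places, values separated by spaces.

-0.196 0.042 1.357

θ = κ·ℓ = 0.2128 × 1.3763 = 0.29288 rad
ρ = (1 − cos θ)/κ = (1 − 0.95742)/0.2128 = 0.20011
z = sin θ / κ = 0.28871/0.2128 = 1.35671
x = ρ cos φ = 0.20011 × cos(167.80°) = -0.19559
y = ρ sin φ = 0.20011 × sin(167.80°) = 0.04229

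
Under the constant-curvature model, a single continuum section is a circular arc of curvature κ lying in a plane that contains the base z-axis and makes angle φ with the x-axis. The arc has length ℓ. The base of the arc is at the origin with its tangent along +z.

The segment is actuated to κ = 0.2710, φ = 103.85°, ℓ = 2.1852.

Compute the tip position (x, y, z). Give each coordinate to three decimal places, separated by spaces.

-0.150 0.610 2.060

θ = κ·ℓ = 0.2710 × 2.1852 = 0.59219 rad
ρ = (1 − cos θ)/κ = (1 − 0.82972)/0.2710 = 0.62834
z = sin θ / κ = 0.55818/0.2710 = 2.05970
x = ρ cos φ = 0.62834 × cos(103.85°) = -0.15041
y = ρ sin φ = 0.62834 × sin(103.85°) = 0.61007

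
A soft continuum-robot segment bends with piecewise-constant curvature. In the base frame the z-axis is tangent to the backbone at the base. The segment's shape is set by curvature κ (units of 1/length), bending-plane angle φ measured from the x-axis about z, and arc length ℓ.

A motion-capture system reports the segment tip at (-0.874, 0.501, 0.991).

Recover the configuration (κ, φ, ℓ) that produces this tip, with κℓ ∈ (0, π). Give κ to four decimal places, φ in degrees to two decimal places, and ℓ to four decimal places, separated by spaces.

ρ = √(x²+y²) = √(-0.874² + 0.501²) = 1.00741
φ = atan2(y, x) mod 360° = atan2(0.501, -0.874) = 150.1775°
|p|² = ρ² + z² = 1.00741² + 0.991² = 1.99696
κ = 2ρ / |p|² = 2×1.00741 / 1.99696 = 1.00895
θ = 2·atan2(ρ, z) = 2·atan2(1.00741, 0.991) = 1.58722 rad
ℓ = θ/κ = 1.58722/1.00895 = 1.57315

1.0089 150.18 1.5731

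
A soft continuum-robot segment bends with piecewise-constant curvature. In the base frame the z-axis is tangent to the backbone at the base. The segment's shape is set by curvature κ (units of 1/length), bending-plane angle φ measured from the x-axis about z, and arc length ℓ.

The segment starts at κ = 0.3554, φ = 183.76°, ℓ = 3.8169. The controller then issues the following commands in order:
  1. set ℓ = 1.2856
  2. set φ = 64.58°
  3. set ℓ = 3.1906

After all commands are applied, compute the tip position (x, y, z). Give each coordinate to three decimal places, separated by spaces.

initial: κ=0.3554, φ=183.76°, ℓ=3.8169
cmd 1: set ℓ=1.2856 → (κ,φ,ℓ)=(0.3554,183.76°,1.2856) → tip=(-0.2880,-0.0189,1.2413)
cmd 2: set φ=64.58° → (κ,φ,ℓ)=(0.3554,64.58°,1.2856) → tip=(0.1239,0.2607,1.2413)
cmd 3: set ℓ=3.1906 → (κ,φ,ℓ)=(0.3554,64.58°,3.1906) → tip=(0.6968,1.4661,2.5495)

0.697 1.466 2.549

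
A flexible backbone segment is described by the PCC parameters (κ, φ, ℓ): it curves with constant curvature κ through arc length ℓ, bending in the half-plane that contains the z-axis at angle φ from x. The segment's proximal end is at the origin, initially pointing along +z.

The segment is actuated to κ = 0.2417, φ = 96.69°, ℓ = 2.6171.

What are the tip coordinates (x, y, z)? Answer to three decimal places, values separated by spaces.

θ = κ·ℓ = 0.2417 × 2.6171 = 0.63255 rad
ρ = (1 − cos θ)/κ = (1 − 0.80652)/0.2417 = 0.80049
z = sin θ / κ = 0.59121/0.2417 = 2.44603
x = ρ cos φ = 0.80049 × cos(96.69°) = -0.09326
y = ρ sin φ = 0.80049 × sin(96.69°) = 0.79504

-0.093 0.795 2.446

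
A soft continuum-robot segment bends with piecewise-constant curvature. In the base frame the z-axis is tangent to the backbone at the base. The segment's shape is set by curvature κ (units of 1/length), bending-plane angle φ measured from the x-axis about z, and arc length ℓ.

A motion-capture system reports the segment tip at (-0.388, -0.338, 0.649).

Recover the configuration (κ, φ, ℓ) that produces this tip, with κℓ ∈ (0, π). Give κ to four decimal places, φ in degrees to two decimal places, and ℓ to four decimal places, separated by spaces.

ρ = √(x²+y²) = √(-0.388² + -0.338²) = 0.51458
φ = atan2(y, x) mod 360° = atan2(-0.338, -0.388) = 221.0602°
|p|² = ρ² + z² = 0.51458² + 0.649² = 0.68599
κ = 2ρ / |p|² = 2×0.51458 / 0.68599 = 1.50024
θ = 2·atan2(ρ, z) = 2·atan2(0.51458, 0.649) = 1.34076 rad
ℓ = θ/κ = 1.34076/1.50024 = 0.89370

1.5002 221.06 0.8937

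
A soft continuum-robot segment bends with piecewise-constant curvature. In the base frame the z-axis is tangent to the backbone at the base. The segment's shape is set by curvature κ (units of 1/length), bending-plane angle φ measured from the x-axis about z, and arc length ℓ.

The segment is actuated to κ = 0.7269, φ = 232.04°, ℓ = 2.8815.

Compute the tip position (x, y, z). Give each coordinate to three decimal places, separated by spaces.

-1.269 -1.627 1.191

θ = κ·ℓ = 0.7269 × 2.8815 = 2.09456 rad
ρ = (1 − cos θ)/κ = (1 − -0.50014)/0.7269 = 2.06376
z = sin θ / κ = 0.86594/0.7269 = 1.19128
x = ρ cos φ = 2.06376 × cos(232.04°) = -1.26944
y = ρ sin φ = 2.06376 × sin(232.04°) = -1.62715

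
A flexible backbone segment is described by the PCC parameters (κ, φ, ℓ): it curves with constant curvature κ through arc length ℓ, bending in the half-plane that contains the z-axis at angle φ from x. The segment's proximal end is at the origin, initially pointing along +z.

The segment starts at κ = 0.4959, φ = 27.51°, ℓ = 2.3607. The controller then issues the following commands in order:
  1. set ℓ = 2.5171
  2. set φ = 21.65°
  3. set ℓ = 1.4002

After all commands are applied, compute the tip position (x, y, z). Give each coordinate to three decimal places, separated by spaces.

initial: κ=0.4959, φ=27.51°, ℓ=2.3607
cmd 1: set ℓ=2.5171 → (κ,φ,ℓ)=(0.4959,27.51°,2.5171) → tip=(1.2216,0.6362,1.9125)
cmd 2: set φ=21.65° → (κ,φ,ℓ)=(0.4959,21.65°,2.5171) → tip=(1.2801,0.5081,1.9125)
cmd 3: set ℓ=1.4002 → (κ,φ,ℓ)=(0.4959,21.65°,1.4002) → tip=(0.4340,0.1723,1.2904)

0.434 0.172 1.290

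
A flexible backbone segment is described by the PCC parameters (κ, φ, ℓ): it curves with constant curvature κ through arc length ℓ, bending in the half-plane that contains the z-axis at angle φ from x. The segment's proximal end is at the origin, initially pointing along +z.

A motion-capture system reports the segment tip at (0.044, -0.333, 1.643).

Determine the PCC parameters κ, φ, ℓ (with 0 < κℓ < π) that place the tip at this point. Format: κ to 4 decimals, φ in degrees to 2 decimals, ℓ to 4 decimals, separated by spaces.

0.2389 277.53 1.6884

ρ = √(x²+y²) = √(0.044² + -0.333²) = 0.33589
φ = atan2(y, x) mod 360° = atan2(-0.333, 0.044) = 277.5270°
|p|² = ρ² + z² = 0.33589² + 1.643² = 2.81227
κ = 2ρ / |p|² = 2×0.33589 / 2.81227 = 0.23888
θ = 2·atan2(ρ, z) = 2·atan2(0.33589, 1.643) = 0.40332 rad
ℓ = θ/κ = 0.40332/0.23888 = 1.68840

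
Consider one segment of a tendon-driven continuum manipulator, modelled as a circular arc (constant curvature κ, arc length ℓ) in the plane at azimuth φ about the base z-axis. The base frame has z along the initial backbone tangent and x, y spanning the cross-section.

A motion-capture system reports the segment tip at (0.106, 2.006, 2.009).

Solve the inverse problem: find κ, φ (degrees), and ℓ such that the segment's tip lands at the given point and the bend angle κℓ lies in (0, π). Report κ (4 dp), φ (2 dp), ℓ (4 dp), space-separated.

0.4978 86.98 3.1555

ρ = √(x²+y²) = √(0.106² + 2.006²) = 2.00880
φ = atan2(y, x) mod 360° = atan2(2.006, 0.106) = 86.9752°
|p|² = ρ² + z² = 2.00880² + 2.009² = 8.07135
κ = 2ρ / |p|² = 2×2.00880 / 8.07135 = 0.49776
θ = 2·atan2(ρ, z) = 2·atan2(2.00880, 2.009) = 1.57070 rad
ℓ = θ/κ = 1.57070/0.49776 = 3.15553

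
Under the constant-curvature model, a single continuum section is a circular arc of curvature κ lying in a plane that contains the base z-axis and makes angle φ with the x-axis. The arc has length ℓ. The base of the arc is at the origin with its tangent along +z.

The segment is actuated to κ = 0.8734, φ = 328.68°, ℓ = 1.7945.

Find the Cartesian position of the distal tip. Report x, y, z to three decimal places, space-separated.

θ = κ·ℓ = 0.8734 × 1.7945 = 1.56732 rad
ρ = (1 − cos θ)/κ = (1 − 0.00348)/0.8734 = 1.14097
z = sin θ / κ = 0.99999/0.8734 = 1.14494
x = ρ cos φ = 1.14097 × cos(328.68°) = 0.97470
y = ρ sin φ = 1.14097 × sin(328.68°) = -0.59309

0.975 -0.593 1.145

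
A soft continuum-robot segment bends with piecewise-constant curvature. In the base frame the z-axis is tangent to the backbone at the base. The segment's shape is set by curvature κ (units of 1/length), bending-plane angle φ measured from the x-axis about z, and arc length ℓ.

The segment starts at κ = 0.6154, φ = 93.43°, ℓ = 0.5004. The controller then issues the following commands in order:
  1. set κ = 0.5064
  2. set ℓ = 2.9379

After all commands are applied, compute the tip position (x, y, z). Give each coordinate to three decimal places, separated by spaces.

initial: κ=0.6154, φ=93.43°, ℓ=0.5004
cmd 1: set κ=0.5064 → (κ,φ,ℓ)=(0.5064,93.43°,0.5004) → tip=(-0.0038,0.0629,0.4951)
cmd 2: set ℓ=2.9379 → (κ,φ,ℓ)=(0.5064,93.43°,2.9379) → tip=(-0.1083,1.8077,1.9679)

-0.108 1.808 1.968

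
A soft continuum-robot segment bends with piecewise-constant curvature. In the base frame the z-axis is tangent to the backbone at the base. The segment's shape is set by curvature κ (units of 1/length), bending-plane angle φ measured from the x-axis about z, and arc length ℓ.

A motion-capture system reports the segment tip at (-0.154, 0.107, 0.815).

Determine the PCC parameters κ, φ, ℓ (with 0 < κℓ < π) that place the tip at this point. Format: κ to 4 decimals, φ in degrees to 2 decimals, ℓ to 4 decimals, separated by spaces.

ρ = √(x²+y²) = √(-0.154² + 0.107²) = 0.18752
φ = atan2(y, x) mod 360° = atan2(0.107, -0.154) = 145.2082°
|p|² = ρ² + z² = 0.18752² + 0.815² = 0.69939
κ = 2ρ / |p|² = 2×0.18752 / 0.69939 = 0.53625
θ = 2·atan2(ρ, z) = 2·atan2(0.18752, 0.815) = 0.45231 rad
ℓ = θ/κ = 0.45231/0.53625 = 0.84347

0.5362 145.21 0.8435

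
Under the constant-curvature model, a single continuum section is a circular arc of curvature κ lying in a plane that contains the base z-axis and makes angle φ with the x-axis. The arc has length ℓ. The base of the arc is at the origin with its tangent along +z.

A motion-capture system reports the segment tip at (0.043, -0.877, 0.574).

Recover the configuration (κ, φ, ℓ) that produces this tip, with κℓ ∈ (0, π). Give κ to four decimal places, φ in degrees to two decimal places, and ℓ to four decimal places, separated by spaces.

ρ = √(x²+y²) = √(0.043² + -0.877²) = 0.87805
φ = atan2(y, x) mod 360° = atan2(-0.877, 0.043) = 272.8070°
|p|² = ρ² + z² = 0.87805² + 0.574² = 1.10045
κ = 2ρ / |p|² = 2×0.87805 / 1.10045 = 1.59580
θ = 2·atan2(ρ, z) = 2·atan2(0.87805, 0.574) = 1.98362 rad
ℓ = θ/κ = 1.98362/1.59580 = 1.24303

1.5958 272.81 1.2430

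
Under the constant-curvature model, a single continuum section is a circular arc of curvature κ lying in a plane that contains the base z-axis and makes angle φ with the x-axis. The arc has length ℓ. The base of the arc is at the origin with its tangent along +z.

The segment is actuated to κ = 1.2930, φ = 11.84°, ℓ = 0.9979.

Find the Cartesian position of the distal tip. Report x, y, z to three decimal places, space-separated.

θ = κ·ℓ = 1.2930 × 0.9979 = 1.29028 rad
ρ = (1 − cos θ)/κ = (1 − 0.27685)/1.2930 = 0.55928
z = sin θ / κ = 0.96091/1.2930 = 0.74317
x = ρ cos φ = 0.55928 × cos(11.84°) = 0.54738
y = ρ sin φ = 0.55928 × sin(11.84°) = 0.11475

0.547 0.115 0.743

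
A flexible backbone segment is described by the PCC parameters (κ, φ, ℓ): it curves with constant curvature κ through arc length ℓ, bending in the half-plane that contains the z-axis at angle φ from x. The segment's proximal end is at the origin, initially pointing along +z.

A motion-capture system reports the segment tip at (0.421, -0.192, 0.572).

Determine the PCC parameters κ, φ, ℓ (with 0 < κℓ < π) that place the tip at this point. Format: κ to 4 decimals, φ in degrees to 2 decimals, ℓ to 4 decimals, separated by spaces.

1.7097 335.48 0.7957

ρ = √(x²+y²) = √(0.421² + -0.192²) = 0.46271
φ = atan2(y, x) mod 360° = atan2(-0.192, 0.421) = 335.4843°
|p|² = ρ² + z² = 0.46271² + 0.572² = 0.54129
κ = 2ρ / |p|² = 2×0.46271 / 0.54129 = 1.70968
θ = 2·atan2(ρ, z) = 2·atan2(0.46271, 0.572) = 1.36034 rad
ℓ = θ/κ = 1.36034/1.70968 = 0.79567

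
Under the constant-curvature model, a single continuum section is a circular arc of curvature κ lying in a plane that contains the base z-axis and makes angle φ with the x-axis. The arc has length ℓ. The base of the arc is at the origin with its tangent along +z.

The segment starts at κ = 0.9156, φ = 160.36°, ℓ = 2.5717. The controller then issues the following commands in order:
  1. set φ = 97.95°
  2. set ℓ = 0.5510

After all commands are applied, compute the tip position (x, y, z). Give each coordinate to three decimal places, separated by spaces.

-0.019 0.135 0.528

initial: κ=0.9156, φ=160.36°, ℓ=2.5717
cmd 1: set φ=97.95° → (κ,φ,ℓ)=(0.9156,97.95°,2.5717) → tip=(-0.2577,1.8454,0.7735)
cmd 2: set ℓ=0.5510 → (κ,φ,ℓ)=(0.9156,97.95°,0.5510) → tip=(-0.0188,0.1348,0.5279)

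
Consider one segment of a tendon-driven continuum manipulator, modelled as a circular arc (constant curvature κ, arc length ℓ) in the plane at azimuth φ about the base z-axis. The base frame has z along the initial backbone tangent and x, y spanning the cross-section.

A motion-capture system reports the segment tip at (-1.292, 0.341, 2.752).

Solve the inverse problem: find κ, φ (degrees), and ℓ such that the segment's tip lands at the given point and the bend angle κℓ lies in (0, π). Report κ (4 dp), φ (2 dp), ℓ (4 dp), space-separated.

ρ = √(x²+y²) = √(-1.292² + 0.341²) = 1.33624
φ = atan2(y, x) mod 360° = atan2(0.341, -1.292) = 165.2150°
|p|² = ρ² + z² = 1.33624² + 2.752² = 9.35905
κ = 2ρ / |p|² = 2×1.33624 / 9.35905 = 0.28555
θ = 2·atan2(ρ, z) = 2·atan2(1.33624, 2.752) = 0.90405 rad
ℓ = θ/κ = 0.90405/0.28555 = 3.16598

0.2856 165.21 3.1660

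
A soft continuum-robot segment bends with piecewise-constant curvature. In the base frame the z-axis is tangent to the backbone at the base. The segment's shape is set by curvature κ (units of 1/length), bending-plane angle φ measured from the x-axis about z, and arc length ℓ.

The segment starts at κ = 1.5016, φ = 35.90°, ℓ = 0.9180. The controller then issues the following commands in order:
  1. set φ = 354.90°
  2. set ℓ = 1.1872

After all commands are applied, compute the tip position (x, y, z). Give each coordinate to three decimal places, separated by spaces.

initial: κ=1.5016, φ=35.90°, ℓ=0.9180
cmd 1: set φ=354.90° → (κ,φ,ℓ)=(1.5016,354.90°,0.9180) → tip=(0.5365,-0.0479,0.6537)
cmd 2: set ℓ=1.1872 → (κ,φ,ℓ)=(1.5016,354.90°,1.1872) → tip=(0.8028,-0.0717,0.6511)

0.803 -0.072 0.651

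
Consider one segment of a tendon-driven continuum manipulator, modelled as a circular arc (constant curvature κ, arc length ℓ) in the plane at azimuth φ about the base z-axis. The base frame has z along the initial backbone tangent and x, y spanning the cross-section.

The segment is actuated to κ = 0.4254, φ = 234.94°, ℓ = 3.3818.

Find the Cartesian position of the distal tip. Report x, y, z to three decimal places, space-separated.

-1.172 -1.671 2.330

θ = κ·ℓ = 0.4254 × 3.3818 = 1.43862 rad
ρ = (1 − cos θ)/κ = (1 − 0.13179)/0.4254 = 2.04092
z = sin θ / κ = 0.99128/0.4254 = 2.33022
x = ρ cos φ = 2.04092 × cos(234.94°) = -1.17237
y = ρ sin φ = 2.04092 × sin(234.94°) = -1.67059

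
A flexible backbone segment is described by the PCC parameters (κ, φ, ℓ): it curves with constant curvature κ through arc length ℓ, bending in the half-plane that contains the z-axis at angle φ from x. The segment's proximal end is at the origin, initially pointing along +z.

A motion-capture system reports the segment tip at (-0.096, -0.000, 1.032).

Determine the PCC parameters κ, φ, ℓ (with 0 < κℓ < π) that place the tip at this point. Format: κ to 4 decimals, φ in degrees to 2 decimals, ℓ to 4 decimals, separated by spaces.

0.1787 180.00 1.0379

ρ = √(x²+y²) = √(-0.096² + -0.000²) = 0.09600
φ = atan2(y, x) mod 360° = atan2(-0.000, -0.096) = 180.0000°
|p|² = ρ² + z² = 0.09600² + 1.032² = 1.07424
κ = 2ρ / |p|² = 2×0.09600 / 1.07424 = 0.17873
θ = 2·atan2(ρ, z) = 2·atan2(0.09600, 1.032) = 0.18551 rad
ℓ = θ/κ = 0.18551/0.17873 = 1.03794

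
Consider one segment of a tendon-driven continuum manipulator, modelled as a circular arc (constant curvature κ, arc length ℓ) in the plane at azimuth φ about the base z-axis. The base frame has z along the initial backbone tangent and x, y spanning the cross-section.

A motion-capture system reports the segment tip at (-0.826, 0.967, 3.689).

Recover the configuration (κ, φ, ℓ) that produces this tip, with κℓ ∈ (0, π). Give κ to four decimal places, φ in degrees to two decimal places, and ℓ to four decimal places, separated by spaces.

ρ = √(x²+y²) = √(-0.826² + 0.967²) = 1.27176
φ = atan2(y, x) mod 360° = atan2(0.967, -0.826) = 130.5036°
|p|² = ρ² + z² = 1.27176² + 3.689² = 15.22609
κ = 2ρ / |p|² = 2×1.27176 / 15.22609 = 0.16705
θ = 2·atan2(ρ, z) = 2·atan2(1.27176, 3.689) = 0.66397 rad
ℓ = θ/κ = 0.66397/0.16705 = 3.97467

0.1670 130.50 3.9747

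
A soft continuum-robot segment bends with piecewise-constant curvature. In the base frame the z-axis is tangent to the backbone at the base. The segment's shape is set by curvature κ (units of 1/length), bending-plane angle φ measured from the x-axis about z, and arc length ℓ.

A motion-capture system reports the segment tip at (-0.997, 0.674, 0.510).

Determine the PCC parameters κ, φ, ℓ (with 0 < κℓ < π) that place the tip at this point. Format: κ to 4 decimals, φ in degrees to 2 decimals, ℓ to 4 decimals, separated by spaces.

1.4089 145.94 1.6608

ρ = √(x²+y²) = √(-0.997² + 0.674²) = 1.20345
φ = atan2(y, x) mod 360° = atan2(0.674, -0.997) = 145.9402°
|p|² = ρ² + z² = 1.20345² + 0.510² = 1.70839
κ = 2ρ / |p|² = 2×1.20345 / 1.70839 = 1.40887
θ = 2·atan2(ρ, z) = 2·atan2(1.20345, 0.510) = 2.33991 rad
ℓ = θ/κ = 2.33991/1.40887 = 1.66084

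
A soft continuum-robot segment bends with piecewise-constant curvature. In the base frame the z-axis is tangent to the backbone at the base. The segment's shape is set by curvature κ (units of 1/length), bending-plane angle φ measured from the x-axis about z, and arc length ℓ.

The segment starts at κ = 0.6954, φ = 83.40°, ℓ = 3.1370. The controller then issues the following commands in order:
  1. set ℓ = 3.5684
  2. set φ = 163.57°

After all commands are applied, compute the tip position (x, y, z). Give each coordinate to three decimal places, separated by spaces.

-2.469 0.728 0.882

initial: κ=0.6954, φ=83.40°, ℓ=3.1370
cmd 1: set ℓ=3.5684 → (κ,φ,ℓ)=(0.6954,83.40°,3.5684) → tip=(0.2958,2.5569,0.8818)
cmd 2: set φ=163.57° → (κ,φ,ℓ)=(0.6954,163.57°,3.5684) → tip=(-2.4688,0.7280,0.8818)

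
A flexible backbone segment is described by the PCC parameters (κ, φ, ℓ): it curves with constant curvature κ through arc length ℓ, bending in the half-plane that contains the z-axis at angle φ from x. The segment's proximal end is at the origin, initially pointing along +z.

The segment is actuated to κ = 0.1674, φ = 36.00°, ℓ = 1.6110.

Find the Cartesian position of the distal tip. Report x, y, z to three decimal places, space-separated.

θ = κ·ℓ = 0.1674 × 1.6110 = 0.26968 rad
ρ = (1 − cos θ)/κ = (1 − 0.96386)/0.1674 = 0.21592
z = sin θ / κ = 0.26642/0.1674 = 1.59154
x = ρ cos φ = 0.21592 × cos(36.00°) = 0.17468
y = ρ sin φ = 0.21592 × sin(36.00°) = 0.12691

0.175 0.127 1.592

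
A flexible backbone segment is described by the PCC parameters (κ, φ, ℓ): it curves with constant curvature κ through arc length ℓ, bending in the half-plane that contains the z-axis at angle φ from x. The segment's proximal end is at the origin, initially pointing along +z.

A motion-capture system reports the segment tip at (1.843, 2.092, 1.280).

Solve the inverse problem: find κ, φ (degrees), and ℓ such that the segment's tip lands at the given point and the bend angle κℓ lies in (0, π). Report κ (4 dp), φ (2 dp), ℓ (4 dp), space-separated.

0.5925 48.62 3.8496

ρ = √(x²+y²) = √(1.843² + 2.092²) = 2.78803
φ = atan2(y, x) mod 360° = atan2(2.092, 1.843) = 48.6208°
|p|² = ρ² + z² = 2.78803² + 1.280² = 9.41151
κ = 2ρ / |p|² = 2×2.78803 / 9.41151 = 0.59247
θ = 2·atan2(ρ, z) = 2·atan2(2.78803, 1.280) = 2.28079 rad
ℓ = θ/κ = 2.28079/0.59247 = 3.84962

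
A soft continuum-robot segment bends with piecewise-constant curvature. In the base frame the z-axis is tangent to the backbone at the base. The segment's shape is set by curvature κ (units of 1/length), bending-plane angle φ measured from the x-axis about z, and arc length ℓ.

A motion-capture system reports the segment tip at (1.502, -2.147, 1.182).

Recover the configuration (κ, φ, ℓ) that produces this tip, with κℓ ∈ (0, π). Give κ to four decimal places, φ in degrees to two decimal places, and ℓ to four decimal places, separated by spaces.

0.6342 304.98 3.6171

ρ = √(x²+y²) = √(1.502² + -2.147²) = 2.62023
φ = atan2(y, x) mod 360° = atan2(-2.147, 1.502) = 304.9759°
|p|² = ρ² + z² = 2.62023² + 1.182² = 8.26274
κ = 2ρ / |p|² = 2×2.62023 / 8.26274 = 0.63423
θ = 2·atan2(ρ, z) = 2·atan2(2.62023, 1.182) = 2.29405 rad
ℓ = θ/κ = 2.29405/0.63423 = 3.61707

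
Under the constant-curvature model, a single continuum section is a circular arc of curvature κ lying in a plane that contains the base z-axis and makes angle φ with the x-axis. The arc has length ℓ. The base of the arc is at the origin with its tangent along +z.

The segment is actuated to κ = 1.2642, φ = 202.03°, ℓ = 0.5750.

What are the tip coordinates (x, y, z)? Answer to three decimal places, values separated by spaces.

-0.185 -0.075 0.526

θ = κ·ℓ = 1.2642 × 0.5750 = 0.72691 rad
ρ = (1 − cos θ)/κ = (1 − 0.74723)/1.2642 = 0.19995
z = sin θ / κ = 0.66457/1.2642 = 0.52568
x = ρ cos φ = 0.19995 × cos(202.03°) = -0.18535
y = ρ sin φ = 0.19995 × sin(202.03°) = -0.07500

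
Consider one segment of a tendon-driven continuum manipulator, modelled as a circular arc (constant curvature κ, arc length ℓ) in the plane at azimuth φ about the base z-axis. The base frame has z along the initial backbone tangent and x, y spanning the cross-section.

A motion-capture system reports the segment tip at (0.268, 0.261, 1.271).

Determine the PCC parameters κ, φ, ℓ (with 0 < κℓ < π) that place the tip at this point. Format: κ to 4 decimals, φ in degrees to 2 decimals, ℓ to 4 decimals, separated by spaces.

ρ = √(x²+y²) = √(0.268² + 0.261²) = 0.37409
φ = atan2(y, x) mod 360° = atan2(0.261, 0.268) = 44.2419°
|p|² = ρ² + z² = 0.37409² + 1.271² = 1.75539
κ = 2ρ / |p|² = 2×0.37409 / 1.75539 = 0.42622
θ = 2·atan2(ρ, z) = 2·atan2(0.37409, 1.271) = 0.57249 rad
ℓ = θ/κ = 0.57249/0.42622 = 1.34318

0.4262 44.24 1.3432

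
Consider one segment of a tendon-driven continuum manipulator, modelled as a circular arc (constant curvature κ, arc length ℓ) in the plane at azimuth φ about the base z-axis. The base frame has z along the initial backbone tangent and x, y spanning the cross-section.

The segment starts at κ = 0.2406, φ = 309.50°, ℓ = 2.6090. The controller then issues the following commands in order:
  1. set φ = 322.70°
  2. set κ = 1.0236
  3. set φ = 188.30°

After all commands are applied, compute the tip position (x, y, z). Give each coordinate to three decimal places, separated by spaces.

initial: κ=0.2406, φ=309.50°, ℓ=2.6090
cmd 1: set φ=322.70° → (κ,φ,ℓ)=(0.2406,322.70°,2.6090) → tip=(0.6303,-0.4801,2.4410)
cmd 2: set κ=1.0236 → (κ,φ,ℓ)=(1.0236,322.70°,2.6090) → tip=(1.4696,-1.1196,0.4433)
cmd 3: set φ=188.30° → (κ,φ,ℓ)=(1.0236,188.30°,2.6090) → tip=(-1.8282,-0.2667,0.4433)

-1.828 -0.267 0.443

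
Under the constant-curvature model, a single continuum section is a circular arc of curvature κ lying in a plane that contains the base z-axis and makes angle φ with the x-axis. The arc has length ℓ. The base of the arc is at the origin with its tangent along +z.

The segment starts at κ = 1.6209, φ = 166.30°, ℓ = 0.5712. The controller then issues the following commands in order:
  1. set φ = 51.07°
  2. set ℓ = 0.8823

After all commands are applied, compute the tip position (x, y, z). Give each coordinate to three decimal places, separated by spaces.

initial: κ=1.6209, φ=166.30°, ℓ=0.5712
cmd 1: set φ=51.07° → (κ,φ,ℓ)=(1.6209,51.07°,0.5712) → tip=(0.1546,0.1914,0.4930)
cmd 2: set ℓ=0.8823 → (κ,φ,ℓ)=(1.6209,51.07°,0.8823) → tip=(0.3333,0.4126,0.6108)

0.333 0.413 0.611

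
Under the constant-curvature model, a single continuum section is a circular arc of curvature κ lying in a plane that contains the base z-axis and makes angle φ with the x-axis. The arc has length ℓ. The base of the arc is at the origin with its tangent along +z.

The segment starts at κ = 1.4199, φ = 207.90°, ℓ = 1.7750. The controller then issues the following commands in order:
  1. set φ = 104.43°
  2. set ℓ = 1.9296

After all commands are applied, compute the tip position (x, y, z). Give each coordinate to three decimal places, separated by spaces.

-0.337 1.310 0.275

initial: κ=1.4199, φ=207.90°, ℓ=1.7750
cmd 1: set φ=104.43° → (κ,φ,ℓ)=(1.4199,104.43°,1.7750) → tip=(-0.3182,1.2367,0.4099)
cmd 2: set ℓ=1.9296 → (κ,φ,ℓ)=(1.4199,104.43°,1.9296) → tip=(-0.3370,1.3098,0.2754)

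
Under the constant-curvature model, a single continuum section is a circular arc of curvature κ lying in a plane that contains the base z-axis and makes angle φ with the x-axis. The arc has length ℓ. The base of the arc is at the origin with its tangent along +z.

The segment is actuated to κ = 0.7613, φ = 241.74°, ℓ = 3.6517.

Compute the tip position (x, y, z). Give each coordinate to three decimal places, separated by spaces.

-1.204 -2.239 0.465

θ = κ·ℓ = 0.7613 × 3.6517 = 2.78004 rad
ρ = (1 − cos θ)/κ = (1 − -0.93535)/0.7613 = 2.54216
z = sin θ / κ = 0.35373/0.7613 = 0.46464
x = ρ cos φ = 2.54216 × cos(241.74°) = -1.20365
y = ρ sin φ = 2.54216 × sin(241.74°) = -2.23916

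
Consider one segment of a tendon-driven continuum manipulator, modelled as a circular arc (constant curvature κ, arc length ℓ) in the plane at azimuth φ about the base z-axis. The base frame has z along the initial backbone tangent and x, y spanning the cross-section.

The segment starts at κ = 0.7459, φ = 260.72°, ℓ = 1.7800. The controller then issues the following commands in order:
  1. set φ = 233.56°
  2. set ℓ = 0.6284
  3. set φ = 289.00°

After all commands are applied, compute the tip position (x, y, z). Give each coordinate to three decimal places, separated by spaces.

initial: κ=0.7459, φ=260.72°, ℓ=1.7800
cmd 1: set φ=233.56° → (κ,φ,ℓ)=(0.7459,233.56°,1.7800) → tip=(-0.6046,-0.8189,1.3012)
cmd 2: set ℓ=0.6284 → (κ,φ,ℓ)=(0.7459,233.56°,0.6284) → tip=(-0.0859,-0.1163,0.6056)
cmd 3: set φ=289.00° → (κ,φ,ℓ)=(0.7459,289.00°,0.6284) → tip=(0.0471,-0.1367,0.6056)

0.047 -0.137 0.606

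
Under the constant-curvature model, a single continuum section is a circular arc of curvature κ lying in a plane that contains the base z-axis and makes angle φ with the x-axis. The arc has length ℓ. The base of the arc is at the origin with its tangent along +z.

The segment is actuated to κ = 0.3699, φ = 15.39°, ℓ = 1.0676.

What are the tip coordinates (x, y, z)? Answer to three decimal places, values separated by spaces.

θ = κ·ℓ = 0.3699 × 1.0676 = 0.39491 rad
ρ = (1 − cos θ)/κ = (1 − 0.92303)/0.3699 = 0.20808
z = sin θ / κ = 0.38472/0.3699 = 1.04007
x = ρ cos φ = 0.20808 × cos(15.39°) = 0.20061
y = ρ sin φ = 0.20808 × sin(15.39°) = 0.05522

0.201 0.055 1.040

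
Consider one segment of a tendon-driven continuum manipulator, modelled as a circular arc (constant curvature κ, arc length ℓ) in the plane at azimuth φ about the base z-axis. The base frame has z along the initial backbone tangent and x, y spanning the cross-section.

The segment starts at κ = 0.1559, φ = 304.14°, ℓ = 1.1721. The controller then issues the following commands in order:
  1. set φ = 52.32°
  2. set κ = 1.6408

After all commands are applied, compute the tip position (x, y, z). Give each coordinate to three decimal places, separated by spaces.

initial: κ=0.1559, φ=304.14°, ℓ=1.1721
cmd 1: set φ=52.32° → (κ,φ,ℓ)=(0.1559,52.32°,1.1721) → tip=(0.0653,0.0845,1.1656)
cmd 2: set κ=1.6408 → (κ,φ,ℓ)=(1.6408,52.32°,1.1721) → tip=(0.5011,0.6488,0.5720)

0.501 0.649 0.572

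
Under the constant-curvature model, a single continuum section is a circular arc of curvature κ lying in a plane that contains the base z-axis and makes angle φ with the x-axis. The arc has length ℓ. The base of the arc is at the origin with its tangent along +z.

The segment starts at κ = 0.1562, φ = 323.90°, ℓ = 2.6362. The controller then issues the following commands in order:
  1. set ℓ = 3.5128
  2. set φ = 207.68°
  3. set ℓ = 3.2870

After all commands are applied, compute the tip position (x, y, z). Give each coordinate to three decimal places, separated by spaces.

-0.731 -0.383 3.144

initial: κ=0.1562, φ=323.90°, ℓ=2.6362
cmd 1: set ℓ=3.5128 → (κ,φ,ℓ)=(0.1562,323.90°,3.5128) → tip=(0.7593,-0.5537,3.3392)
cmd 2: set φ=207.68° → (κ,φ,ℓ)=(0.1562,207.68°,3.5128) → tip=(-0.8322,-0.4366,3.3392)
cmd 3: set ℓ=3.2870 → (κ,φ,ℓ)=(0.1562,207.68°,3.2870) → tip=(-0.7310,-0.3834,3.1445)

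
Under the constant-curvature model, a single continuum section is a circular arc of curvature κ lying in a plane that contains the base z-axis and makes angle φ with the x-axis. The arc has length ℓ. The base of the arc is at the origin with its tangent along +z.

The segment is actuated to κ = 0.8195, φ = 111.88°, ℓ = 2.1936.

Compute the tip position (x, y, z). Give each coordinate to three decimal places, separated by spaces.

θ = κ·ℓ = 0.8195 × 2.1936 = 1.79766 rad
ρ = (1 − cos θ)/κ = (1 − -0.22492)/0.8195 = 1.49471
z = sin θ / κ = 0.97438/0.8195 = 1.18899
x = ρ cos φ = 1.49471 × cos(111.88°) = -0.55703
y = ρ sin φ = 1.49471 × sin(111.88°) = 1.38704

-0.557 1.387 1.189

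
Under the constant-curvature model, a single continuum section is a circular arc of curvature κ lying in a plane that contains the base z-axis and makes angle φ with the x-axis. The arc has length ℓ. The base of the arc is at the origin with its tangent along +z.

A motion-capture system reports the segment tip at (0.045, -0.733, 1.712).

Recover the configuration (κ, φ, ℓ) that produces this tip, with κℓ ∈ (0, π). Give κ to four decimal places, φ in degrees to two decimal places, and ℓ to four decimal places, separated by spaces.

ρ = √(x²+y²) = √(0.045² + -0.733²) = 0.73438
φ = atan2(y, x) mod 360° = atan2(-0.733, 0.045) = 273.5131°
|p|² = ρ² + z² = 0.73438² + 1.712² = 3.47026
κ = 2ρ / |p|² = 2×0.73438 / 3.47026 = 0.42324
θ = 2·atan2(ρ, z) = 2·atan2(0.73438, 1.712) = 0.81044 rad
ℓ = θ/κ = 0.81044/0.42324 = 1.91484

0.4232 273.51 1.9148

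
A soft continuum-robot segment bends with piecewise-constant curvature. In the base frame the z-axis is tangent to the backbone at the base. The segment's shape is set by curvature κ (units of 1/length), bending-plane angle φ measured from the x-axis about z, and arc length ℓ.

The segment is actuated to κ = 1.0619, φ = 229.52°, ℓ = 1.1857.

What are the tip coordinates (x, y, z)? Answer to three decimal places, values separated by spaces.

-0.424 -0.497 0.896

θ = κ·ℓ = 1.0619 × 1.1857 = 1.25909 rad
ρ = (1 − cos θ)/κ = (1 − 0.30668)/1.0619 = 0.65291
z = sin θ / κ = 0.95181/1.0619 = 0.89633
x = ρ cos φ = 0.65291 × cos(229.52°) = -0.42386
y = ρ sin φ = 0.65291 × sin(229.52°) = -0.49662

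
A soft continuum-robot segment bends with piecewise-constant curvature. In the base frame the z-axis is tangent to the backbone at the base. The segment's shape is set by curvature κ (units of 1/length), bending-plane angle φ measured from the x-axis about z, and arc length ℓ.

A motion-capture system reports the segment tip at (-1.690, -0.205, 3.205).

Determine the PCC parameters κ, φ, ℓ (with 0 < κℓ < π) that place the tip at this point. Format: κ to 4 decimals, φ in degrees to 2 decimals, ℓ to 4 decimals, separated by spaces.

ρ = √(x²+y²) = √(-1.690² + -0.205²) = 1.70239
φ = atan2(y, x) mod 360° = atan2(-0.205, -1.690) = 186.9163°
|p|² = ρ² + z² = 1.70239² + 3.205² = 13.17015
κ = 2ρ / |p|² = 2×1.70239 / 13.17015 = 0.25852
θ = 2·atan2(ρ, z) = 2·atan2(1.70239, 3.205) = 0.97654 rad
ℓ = θ/κ = 0.97654/0.25852 = 3.77738

0.2585 186.92 3.7774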